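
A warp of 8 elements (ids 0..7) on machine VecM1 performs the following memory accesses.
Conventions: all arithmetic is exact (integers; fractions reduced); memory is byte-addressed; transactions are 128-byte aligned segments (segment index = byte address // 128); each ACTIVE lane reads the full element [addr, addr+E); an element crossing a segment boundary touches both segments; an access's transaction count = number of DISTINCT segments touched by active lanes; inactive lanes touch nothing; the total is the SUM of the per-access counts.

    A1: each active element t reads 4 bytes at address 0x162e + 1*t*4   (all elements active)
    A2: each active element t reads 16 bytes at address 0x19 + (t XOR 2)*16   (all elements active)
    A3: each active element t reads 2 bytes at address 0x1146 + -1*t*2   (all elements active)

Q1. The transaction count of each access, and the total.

A1: 1 transaction
A2: 2 transactions
A3: 1 transaction

Answer: 1,2,1; total 4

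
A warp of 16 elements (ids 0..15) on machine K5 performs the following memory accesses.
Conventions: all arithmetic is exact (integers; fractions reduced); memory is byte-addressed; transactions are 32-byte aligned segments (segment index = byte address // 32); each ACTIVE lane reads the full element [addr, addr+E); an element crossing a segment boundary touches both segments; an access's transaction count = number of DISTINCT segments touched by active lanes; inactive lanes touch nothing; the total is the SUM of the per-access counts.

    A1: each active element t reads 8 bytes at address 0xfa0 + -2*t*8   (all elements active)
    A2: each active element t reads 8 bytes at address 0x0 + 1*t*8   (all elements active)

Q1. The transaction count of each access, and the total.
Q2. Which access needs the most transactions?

A1: 9 transactions
A2: 4 transactions

Answer: 9,4; total 13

Answer: A1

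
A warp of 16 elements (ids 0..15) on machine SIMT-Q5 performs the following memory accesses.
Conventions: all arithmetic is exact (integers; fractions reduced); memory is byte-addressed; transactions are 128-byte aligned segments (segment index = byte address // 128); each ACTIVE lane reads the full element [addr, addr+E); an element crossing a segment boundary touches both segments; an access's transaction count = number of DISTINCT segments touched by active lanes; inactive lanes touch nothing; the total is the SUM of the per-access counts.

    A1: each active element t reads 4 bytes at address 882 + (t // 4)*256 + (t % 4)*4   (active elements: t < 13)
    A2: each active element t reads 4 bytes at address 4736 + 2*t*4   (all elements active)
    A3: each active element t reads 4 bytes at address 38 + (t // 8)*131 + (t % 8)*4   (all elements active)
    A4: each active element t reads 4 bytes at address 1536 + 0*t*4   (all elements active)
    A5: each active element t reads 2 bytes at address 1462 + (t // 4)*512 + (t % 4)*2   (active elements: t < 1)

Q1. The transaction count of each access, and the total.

A1: 7 transactions
A2: 1 transaction
A3: 2 transactions
A4: 1 transaction
A5: 1 transaction

Answer: 7,1,2,1,1; total 12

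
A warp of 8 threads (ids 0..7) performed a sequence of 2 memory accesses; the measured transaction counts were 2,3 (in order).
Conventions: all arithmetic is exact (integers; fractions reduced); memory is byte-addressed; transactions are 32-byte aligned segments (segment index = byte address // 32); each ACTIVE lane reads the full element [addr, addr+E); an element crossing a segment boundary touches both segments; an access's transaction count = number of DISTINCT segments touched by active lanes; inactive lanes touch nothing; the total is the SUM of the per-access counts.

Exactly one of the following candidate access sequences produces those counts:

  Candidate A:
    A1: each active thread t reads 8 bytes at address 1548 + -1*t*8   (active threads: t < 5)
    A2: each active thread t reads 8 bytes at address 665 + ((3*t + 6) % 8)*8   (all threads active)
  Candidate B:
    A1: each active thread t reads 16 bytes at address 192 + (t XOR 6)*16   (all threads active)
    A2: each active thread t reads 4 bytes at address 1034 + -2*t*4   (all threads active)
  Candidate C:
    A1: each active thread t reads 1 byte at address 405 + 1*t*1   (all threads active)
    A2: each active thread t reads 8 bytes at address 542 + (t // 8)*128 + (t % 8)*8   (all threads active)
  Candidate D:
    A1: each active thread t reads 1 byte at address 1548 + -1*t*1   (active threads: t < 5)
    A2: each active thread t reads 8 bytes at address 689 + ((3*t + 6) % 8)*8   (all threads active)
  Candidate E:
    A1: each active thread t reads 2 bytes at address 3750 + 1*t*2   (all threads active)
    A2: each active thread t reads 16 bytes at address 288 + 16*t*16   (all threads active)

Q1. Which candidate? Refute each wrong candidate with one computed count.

B: A1 gives 4 transactions, not 2
C: A1 gives 1 transaction, not 2
D: A1 gives 1 transaction, not 2
E: A1 gives 1 transaction, not 2
A: all counts match (2,3)

Answer: A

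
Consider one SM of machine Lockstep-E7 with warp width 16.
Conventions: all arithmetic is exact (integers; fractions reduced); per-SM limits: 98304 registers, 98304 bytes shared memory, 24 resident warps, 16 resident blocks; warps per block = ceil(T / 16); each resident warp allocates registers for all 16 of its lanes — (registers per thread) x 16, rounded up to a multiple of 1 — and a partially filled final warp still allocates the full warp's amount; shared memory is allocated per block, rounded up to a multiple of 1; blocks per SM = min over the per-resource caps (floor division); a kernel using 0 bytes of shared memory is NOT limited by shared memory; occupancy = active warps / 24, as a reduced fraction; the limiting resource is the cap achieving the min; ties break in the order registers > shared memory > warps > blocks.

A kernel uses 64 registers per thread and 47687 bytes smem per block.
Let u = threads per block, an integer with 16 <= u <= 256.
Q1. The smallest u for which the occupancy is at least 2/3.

Answer: u = 113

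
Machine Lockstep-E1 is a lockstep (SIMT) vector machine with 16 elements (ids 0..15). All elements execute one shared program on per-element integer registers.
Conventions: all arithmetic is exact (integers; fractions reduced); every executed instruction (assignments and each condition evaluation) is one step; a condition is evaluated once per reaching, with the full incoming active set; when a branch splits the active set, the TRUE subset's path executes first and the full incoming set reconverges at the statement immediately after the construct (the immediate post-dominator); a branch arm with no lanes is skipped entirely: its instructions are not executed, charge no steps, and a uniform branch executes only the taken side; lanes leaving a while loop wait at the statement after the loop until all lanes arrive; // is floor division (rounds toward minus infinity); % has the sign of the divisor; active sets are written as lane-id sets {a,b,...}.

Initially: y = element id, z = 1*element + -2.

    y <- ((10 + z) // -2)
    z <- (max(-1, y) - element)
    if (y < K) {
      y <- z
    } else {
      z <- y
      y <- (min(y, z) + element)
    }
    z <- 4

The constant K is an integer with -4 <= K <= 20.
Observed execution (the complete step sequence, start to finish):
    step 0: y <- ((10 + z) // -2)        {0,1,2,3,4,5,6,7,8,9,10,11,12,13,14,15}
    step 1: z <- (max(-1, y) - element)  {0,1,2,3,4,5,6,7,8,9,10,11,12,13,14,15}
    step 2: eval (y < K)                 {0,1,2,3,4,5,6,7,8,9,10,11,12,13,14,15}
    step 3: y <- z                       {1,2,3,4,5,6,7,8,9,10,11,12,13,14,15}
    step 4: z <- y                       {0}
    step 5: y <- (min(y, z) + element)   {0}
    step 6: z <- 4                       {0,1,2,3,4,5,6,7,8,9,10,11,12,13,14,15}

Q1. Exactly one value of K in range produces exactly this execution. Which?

Answer: K = -4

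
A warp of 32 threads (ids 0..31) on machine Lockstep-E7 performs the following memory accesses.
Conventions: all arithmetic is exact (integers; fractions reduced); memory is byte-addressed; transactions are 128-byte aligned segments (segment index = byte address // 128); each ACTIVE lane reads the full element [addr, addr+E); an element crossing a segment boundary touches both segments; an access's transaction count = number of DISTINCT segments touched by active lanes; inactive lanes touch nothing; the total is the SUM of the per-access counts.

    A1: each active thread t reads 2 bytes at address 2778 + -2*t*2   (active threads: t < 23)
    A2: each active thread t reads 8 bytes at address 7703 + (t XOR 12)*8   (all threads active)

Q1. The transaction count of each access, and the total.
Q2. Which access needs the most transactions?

A1: 1 transaction
A2: 3 transactions

Answer: 1,3; total 4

Answer: A2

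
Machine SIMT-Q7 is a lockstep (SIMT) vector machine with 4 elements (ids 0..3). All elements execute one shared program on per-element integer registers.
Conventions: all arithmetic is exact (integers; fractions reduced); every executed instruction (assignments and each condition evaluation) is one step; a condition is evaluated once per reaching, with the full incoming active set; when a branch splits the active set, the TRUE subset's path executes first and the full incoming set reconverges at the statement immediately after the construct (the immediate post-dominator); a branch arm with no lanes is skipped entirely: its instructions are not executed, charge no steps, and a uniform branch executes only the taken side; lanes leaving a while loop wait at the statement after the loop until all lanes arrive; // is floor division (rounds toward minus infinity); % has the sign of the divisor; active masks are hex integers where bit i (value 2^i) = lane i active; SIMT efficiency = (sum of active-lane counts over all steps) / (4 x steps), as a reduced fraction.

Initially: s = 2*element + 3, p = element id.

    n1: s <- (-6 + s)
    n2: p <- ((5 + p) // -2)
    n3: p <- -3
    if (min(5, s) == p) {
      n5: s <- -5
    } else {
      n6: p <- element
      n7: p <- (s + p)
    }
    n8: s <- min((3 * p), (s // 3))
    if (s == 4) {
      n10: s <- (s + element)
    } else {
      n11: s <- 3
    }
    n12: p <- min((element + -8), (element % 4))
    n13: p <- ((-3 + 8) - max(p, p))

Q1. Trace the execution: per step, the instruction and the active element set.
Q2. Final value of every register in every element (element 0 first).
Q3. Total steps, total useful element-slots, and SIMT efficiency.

step 0: s <- (-6 + s)                0xf
step 1: p <- ((5 + p) // -2)         0xf
step 2: p <- -3                      0xf
step 3: eval (min(5, s) == p)        0xf
step 4: s <- -5                      0x1
step 5: p <- element                 0xe
step 6: p <- (s + p)                 0xe
step 7: s <- min((3 * p), (s // 3))  0xf
step 8: eval (s == 4)                0xf
step 9: s <- 3                       0xf
step 10: p <- min((element + -8), (element % 4)) 0xf
step 11: p <- ((-3 + 8) - max(p, p))  0xf

Answer: 12 steps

s: 3,3,3,3
p: 13,12,11,10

steps = 12; useful = 43; efficiency = 43/48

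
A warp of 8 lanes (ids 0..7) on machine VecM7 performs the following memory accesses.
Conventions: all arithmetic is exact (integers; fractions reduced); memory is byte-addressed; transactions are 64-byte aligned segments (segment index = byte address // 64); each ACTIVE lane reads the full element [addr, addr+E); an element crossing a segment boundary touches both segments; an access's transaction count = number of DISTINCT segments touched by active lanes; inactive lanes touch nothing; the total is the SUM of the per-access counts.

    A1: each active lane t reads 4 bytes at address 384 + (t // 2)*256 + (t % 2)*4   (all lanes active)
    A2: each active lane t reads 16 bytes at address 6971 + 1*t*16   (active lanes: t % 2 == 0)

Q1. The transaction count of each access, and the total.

A1: 4 transactions
A2: 3 transactions

Answer: 4,3; total 7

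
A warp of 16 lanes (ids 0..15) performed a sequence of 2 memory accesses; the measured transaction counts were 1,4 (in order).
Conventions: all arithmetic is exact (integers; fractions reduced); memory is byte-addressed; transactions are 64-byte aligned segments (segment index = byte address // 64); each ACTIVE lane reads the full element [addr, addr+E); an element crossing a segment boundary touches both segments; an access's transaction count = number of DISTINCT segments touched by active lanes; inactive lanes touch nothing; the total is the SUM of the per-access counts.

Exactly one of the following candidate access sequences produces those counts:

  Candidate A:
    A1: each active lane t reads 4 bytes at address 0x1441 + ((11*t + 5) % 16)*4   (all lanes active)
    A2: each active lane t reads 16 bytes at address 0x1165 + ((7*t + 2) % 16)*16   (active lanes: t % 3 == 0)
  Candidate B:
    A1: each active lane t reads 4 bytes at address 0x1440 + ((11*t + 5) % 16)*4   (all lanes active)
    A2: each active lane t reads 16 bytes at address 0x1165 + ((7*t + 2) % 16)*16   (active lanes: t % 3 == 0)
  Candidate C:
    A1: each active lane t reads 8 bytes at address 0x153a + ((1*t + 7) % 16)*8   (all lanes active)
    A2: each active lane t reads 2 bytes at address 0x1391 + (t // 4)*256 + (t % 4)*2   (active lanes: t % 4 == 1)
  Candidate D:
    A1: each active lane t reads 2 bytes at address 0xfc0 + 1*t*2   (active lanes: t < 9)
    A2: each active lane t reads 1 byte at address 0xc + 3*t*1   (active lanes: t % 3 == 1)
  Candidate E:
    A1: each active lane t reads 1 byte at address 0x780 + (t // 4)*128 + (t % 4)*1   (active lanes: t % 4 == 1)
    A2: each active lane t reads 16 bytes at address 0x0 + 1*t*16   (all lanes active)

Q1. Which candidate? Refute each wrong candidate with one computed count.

A: A1 gives 2 transactions, not 1
C: A1 gives 3 transactions, not 1
D: A2 gives 1 transaction, not 4
E: A1 gives 4 transactions, not 1
B: all counts match (1,4)

Answer: B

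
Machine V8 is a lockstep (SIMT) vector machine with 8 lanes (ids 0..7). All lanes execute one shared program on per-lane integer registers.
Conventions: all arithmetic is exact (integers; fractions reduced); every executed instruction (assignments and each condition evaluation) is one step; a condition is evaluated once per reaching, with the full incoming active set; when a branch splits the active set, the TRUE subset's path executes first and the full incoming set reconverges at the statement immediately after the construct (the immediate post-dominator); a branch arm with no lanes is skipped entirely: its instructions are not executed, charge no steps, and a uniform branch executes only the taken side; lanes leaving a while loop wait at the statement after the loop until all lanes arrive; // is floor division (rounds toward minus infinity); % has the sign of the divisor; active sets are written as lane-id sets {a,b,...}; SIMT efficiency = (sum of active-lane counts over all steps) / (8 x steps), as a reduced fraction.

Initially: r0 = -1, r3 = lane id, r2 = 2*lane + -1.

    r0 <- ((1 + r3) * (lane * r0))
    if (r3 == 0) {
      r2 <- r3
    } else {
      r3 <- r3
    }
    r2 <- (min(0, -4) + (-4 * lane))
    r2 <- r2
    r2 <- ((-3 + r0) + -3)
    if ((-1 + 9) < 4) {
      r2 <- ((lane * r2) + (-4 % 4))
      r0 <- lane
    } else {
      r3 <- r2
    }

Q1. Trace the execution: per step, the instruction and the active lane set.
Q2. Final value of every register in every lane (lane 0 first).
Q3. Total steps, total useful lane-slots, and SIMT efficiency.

step 0: r0 <- ((1 + r3) * (lane * r0)) {0,1,2,3,4,5,6,7}
step 1: eval (r3 == 0)               {0,1,2,3,4,5,6,7}
step 2: r2 <- r3                     {0}
step 3: r3 <- r3                     {1,2,3,4,5,6,7}
step 4: r2 <- (min(0, -4) + (-4 * lane)) {0,1,2,3,4,5,6,7}
step 5: r2 <- r2                     {0,1,2,3,4,5,6,7}
step 6: r2 <- ((-3 + r0) + -3)       {0,1,2,3,4,5,6,7}
step 7: eval ((-1 + 9) < 4)          {0,1,2,3,4,5,6,7}
step 8: r3 <- r2                     {0,1,2,3,4,5,6,7}

Answer: 9 steps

r0: 0,-2,-6,-12,-20,-30,-42,-56
r3: -6,-8,-12,-18,-26,-36,-48,-62
r2: -6,-8,-12,-18,-26,-36,-48,-62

steps = 9; useful = 64; efficiency = 64/72 = 8/9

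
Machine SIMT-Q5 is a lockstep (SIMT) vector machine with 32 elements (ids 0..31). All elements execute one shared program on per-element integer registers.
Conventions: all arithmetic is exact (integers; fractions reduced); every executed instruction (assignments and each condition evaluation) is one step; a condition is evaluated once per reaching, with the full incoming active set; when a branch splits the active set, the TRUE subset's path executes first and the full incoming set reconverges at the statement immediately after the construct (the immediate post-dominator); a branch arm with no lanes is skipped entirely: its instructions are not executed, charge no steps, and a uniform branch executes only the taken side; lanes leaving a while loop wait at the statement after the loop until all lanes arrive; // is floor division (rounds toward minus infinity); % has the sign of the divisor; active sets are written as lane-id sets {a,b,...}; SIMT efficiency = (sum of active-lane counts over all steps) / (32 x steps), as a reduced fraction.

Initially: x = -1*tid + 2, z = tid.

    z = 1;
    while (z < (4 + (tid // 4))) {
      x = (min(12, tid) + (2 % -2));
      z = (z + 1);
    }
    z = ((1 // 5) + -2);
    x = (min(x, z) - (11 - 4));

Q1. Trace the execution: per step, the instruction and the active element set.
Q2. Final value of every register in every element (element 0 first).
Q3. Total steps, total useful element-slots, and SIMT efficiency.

step 0: z <- 1                       {0,1,2,3,4,5,6,7,8,9,10,11,12,13,14,15,16,17,18,19,20,21,22,23,24,25,26,27,28,29,30,31}
step 1: eval (z < (4 + (tid // 4)))  {0,1,2,3,4,5,6,7,8,9,10,11,12,13,14,15,16,17,18,19,20,21,22,23,24,25,26,27,28,29,30,31}
step 2: x <- (min(12, tid) + (2 % -2)) {0,1,2,3,4,5,6,7,8,9,10,11,12,13,14,15,16,17,18,19,20,21,22,23,24,25,26,27,28,29,30,31}
step 3: z <- (z + 1)                 {0,1,2,3,4,5,6,7,8,9,10,11,12,13,14,15,16,17,18,19,20,21,22,23,24,25,26,27,28,29,30,31}
step 4: eval (z < (4 + (tid // 4)))  {0,1,2,3,4,5,6,7,8,9,10,11,12,13,14,15,16,17,18,19,20,21,22,23,24,25,26,27,28,29,30,31}
step 5: x <- (min(12, tid) + (2 % -2)) {0,1,2,3,4,5,6,7,8,9,10,11,12,13,14,15,16,17,18,19,20,21,22,23,24,25,26,27,28,29,30,31}
step 6: z <- (z + 1)                 {0,1,2,3,4,5,6,7,8,9,10,11,12,13,14,15,16,17,18,19,20,21,22,23,24,25,26,27,28,29,30,31}
step 7: eval (z < (4 + (tid // 4)))  {0,1,2,3,4,5,6,7,8,9,10,11,12,13,14,15,16,17,18,19,20,21,22,23,24,25,26,27,28,29,30,31}
step 8: x <- (min(12, tid) + (2 % -2)) {0,1,2,3,4,5,6,7,8,9,10,11,12,13,14,15,16,17,18,19,20,21,22,23,24,25,26,27,28,29,30,31}
step 9: z <- (z + 1)                 {0,1,2,3,4,5,6,7,8,9,10,11,12,13,14,15,16,17,18,19,20,21,22,23,24,25,26,27,28,29,30,31}
step 10: eval (z < (4 + (tid // 4)))  {0,1,2,3,4,5,6,7,8,9,10,11,12,13,14,15,16,17,18,19,20,21,22,23,24,25,26,27,28,29,30,31}
step 11: x <- (min(12, tid) + (2 % -2)) {4,5,6,7,8,9,10,11,12,13,14,15,16,17,18,19,20,21,22,23,24,25,26,27,28,29,30,31}
step 12: z <- (z + 1)                 {4,5,6,7,8,9,10,11,12,13,14,15,16,17,18,19,20,21,22,23,24,25,26,27,28,29,30,31}
step 13: eval (z < (4 + (tid // 4)))  {4,5,6,7,8,9,10,11,12,13,14,15,16,17,18,19,20,21,22,23,24,25,26,27,28,29,30,31}
step 14: x <- (min(12, tid) + (2 % -2)) {8,9,10,11,12,13,14,15,16,17,18,19,20,21,22,23,24,25,26,27,28,29,30,31}
step 15: z <- (z + 1)                 {8,9,10,11,12,13,14,15,16,17,18,19,20,21,22,23,24,25,26,27,28,29,30,31}
step 16: eval (z < (4 + (tid // 4)))  {8,9,10,11,12,13,14,15,16,17,18,19,20,21,22,23,24,25,26,27,28,29,30,31}
step 17: x <- (min(12, tid) + (2 % -2)) {12,13,14,15,16,17,18,19,20,21,22,23,24,25,26,27,28,29,30,31}
step 18: z <- (z + 1)                 {12,13,14,15,16,17,18,19,20,21,22,23,24,25,26,27,28,29,30,31}
step 19: eval (z < (4 + (tid // 4)))  {12,13,14,15,16,17,18,19,20,21,22,23,24,25,26,27,28,29,30,31}
step 20: x <- (min(12, tid) + (2 % -2)) {16,17,18,19,20,21,22,23,24,25,26,27,28,29,30,31}
step 21: z <- (z + 1)                 {16,17,18,19,20,21,22,23,24,25,26,27,28,29,30,31}
step 22: eval (z < (4 + (tid // 4)))  {16,17,18,19,20,21,22,23,24,25,26,27,28,29,30,31}
step 23: x <- (min(12, tid) + (2 % -2)) {20,21,22,23,24,25,26,27,28,29,30,31}
step 24: z <- (z + 1)                 {20,21,22,23,24,25,26,27,28,29,30,31}
step 25: eval (z < (4 + (tid // 4)))  {20,21,22,23,24,25,26,27,28,29,30,31}
step 26: x <- (min(12, tid) + (2 % -2)) {24,25,26,27,28,29,30,31}
step 27: z <- (z + 1)                 {24,25,26,27,28,29,30,31}
step 28: eval (z < (4 + (tid // 4)))  {24,25,26,27,28,29,30,31}
step 29: x <- (min(12, tid) + (2 % -2)) {28,29,30,31}
step 30: z <- (z + 1)                 {28,29,30,31}
step 31: eval (z < (4 + (tid // 4)))  {28,29,30,31}
step 32: z <- ((1 // 5) + -2)         {0,1,2,3,4,5,6,7,8,9,10,11,12,13,14,15,16,17,18,19,20,21,22,23,24,25,26,27,28,29,30,31}
step 33: x <- (min(x, z) - (11 - 4))  {0,1,2,3,4,5,6,7,8,9,10,11,12,13,14,15,16,17,18,19,20,21,22,23,24,25,26,27,28,29,30,31}

Answer: 34 steps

x: -9,-9,-9,-9,-9,-9,-9,-9,-9,-9,-9,-9,-9,-9,-9,-9,-9,-9,-9,-9,-9,-9,-9,-9,-9,-9,-9,-9,-9,-9,-9,-9
z: -2,-2,-2,-2,-2,-2,-2,-2,-2,-2,-2,-2,-2,-2,-2,-2,-2,-2,-2,-2,-2,-2,-2,-2,-2,-2,-2,-2,-2,-2,-2,-2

steps = 34; useful = 752; efficiency = 752/1088 = 47/68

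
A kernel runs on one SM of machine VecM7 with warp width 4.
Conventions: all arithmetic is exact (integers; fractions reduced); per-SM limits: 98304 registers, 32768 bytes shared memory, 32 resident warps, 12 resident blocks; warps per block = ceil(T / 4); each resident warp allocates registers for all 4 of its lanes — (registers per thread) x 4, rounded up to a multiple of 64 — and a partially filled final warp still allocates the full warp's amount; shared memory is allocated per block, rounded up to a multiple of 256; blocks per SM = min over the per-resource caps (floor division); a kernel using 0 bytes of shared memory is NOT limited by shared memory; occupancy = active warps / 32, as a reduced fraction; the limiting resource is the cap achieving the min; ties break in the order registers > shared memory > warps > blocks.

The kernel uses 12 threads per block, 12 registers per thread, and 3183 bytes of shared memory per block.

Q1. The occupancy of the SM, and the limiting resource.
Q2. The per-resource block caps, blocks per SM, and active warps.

Answer: occupancy 27/32, limited by shared memory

registers: 512 blocks
shared memory: 9 blocks
warps: 10 blocks
blocks: 12 blocks

Answer: 9 blocks, 27 active warps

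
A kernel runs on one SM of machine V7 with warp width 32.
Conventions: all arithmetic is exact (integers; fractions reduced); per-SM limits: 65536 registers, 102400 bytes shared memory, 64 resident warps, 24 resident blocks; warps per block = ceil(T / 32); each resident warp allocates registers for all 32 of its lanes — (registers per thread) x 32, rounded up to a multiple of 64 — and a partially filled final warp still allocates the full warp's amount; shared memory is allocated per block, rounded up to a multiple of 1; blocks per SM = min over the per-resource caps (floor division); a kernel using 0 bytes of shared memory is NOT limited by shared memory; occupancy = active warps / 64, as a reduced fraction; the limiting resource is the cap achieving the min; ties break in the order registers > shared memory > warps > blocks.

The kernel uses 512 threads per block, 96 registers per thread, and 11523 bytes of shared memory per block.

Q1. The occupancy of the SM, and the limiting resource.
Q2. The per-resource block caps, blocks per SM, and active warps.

Answer: occupancy 1/4, limited by registers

registers: 1 block
shared memory: 8 blocks
warps: 4 blocks
blocks: 24 blocks

Answer: 1 block, 16 active warps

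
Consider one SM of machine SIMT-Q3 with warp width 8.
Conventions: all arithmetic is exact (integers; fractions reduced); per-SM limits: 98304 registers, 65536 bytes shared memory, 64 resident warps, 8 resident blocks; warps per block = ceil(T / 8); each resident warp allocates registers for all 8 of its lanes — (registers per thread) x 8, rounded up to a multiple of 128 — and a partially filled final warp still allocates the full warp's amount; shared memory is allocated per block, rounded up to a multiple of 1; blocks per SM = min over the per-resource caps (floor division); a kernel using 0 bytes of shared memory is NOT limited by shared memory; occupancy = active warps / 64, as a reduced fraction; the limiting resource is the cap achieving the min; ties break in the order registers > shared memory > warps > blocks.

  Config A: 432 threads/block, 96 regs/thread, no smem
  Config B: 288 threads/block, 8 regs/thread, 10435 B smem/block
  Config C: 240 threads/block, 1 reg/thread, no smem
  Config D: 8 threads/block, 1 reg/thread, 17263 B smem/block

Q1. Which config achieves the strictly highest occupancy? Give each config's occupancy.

occupancies: A 27/32, B 9/16, C 15/16, D 3/64

Answer: C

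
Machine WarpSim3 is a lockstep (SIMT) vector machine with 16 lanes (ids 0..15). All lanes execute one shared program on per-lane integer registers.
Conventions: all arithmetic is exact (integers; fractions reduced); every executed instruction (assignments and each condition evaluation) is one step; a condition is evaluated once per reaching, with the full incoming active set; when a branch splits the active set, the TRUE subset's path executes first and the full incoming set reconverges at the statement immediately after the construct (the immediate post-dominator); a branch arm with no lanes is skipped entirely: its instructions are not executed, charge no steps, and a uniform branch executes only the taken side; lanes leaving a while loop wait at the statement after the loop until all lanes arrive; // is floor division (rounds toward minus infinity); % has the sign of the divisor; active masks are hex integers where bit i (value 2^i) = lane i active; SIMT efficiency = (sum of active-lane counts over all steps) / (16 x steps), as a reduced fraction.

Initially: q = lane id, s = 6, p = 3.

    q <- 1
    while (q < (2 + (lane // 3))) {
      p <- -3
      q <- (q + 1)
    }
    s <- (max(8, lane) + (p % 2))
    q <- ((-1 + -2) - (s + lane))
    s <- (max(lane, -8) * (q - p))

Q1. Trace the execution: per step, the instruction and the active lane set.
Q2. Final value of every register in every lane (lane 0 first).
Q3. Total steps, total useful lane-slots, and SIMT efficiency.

step 0: q <- 1                       0xffff
step 1: eval (q < (2 + (lane // 3))) 0xffff
step 2: p <- -3                      0xffff
step 3: q <- (q + 1)                 0xffff
step 4: eval (q < (2 + (lane // 3))) 0xffff
step 5: p <- -3                      0xfff8
step 6: q <- (q + 1)                 0xfff8
step 7: eval (q < (2 + (lane // 3))) 0xfff8
step 8: p <- -3                      0xffc0
step 9: q <- (q + 1)                 0xffc0
step 10: eval (q < (2 + (lane // 3))) 0xffc0
step 11: p <- -3                      0xfe00
step 12: q <- (q + 1)                 0xfe00
step 13: eval (q < (2 + (lane // 3))) 0xfe00
step 14: p <- -3                      0xf000
step 15: q <- (q + 1)                 0xf000
step 16: eval (q < (2 + (lane // 3))) 0xf000
step 17: p <- -3                      0x8000
step 18: q <- (q + 1)                 0x8000
step 19: eval (q < (2 + (lane // 3))) 0x8000
step 20: s <- (max(8, lane) + (p % 2)) 0xffff
step 21: q <- ((-1 + -2) - (s + lane)) 0xffff
step 22: s <- (max(lane, -8) * (q - p)) 0xffff

Answer: 23 steps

q: -12,-13,-14,-15,-16,-17,-18,-19,-20,-22,-24,-26,-28,-30,-32,-34
s: 0,-10,-22,-36,-52,-70,-90,-112,-136,-171,-210,-253,-300,-351,-406,-465
p: -3,-3,-3,-3,-3,-3,-3,-3,-3,-3,-3,-3,-3,-3,-3,-3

steps = 23; useful = 233; efficiency = 233/368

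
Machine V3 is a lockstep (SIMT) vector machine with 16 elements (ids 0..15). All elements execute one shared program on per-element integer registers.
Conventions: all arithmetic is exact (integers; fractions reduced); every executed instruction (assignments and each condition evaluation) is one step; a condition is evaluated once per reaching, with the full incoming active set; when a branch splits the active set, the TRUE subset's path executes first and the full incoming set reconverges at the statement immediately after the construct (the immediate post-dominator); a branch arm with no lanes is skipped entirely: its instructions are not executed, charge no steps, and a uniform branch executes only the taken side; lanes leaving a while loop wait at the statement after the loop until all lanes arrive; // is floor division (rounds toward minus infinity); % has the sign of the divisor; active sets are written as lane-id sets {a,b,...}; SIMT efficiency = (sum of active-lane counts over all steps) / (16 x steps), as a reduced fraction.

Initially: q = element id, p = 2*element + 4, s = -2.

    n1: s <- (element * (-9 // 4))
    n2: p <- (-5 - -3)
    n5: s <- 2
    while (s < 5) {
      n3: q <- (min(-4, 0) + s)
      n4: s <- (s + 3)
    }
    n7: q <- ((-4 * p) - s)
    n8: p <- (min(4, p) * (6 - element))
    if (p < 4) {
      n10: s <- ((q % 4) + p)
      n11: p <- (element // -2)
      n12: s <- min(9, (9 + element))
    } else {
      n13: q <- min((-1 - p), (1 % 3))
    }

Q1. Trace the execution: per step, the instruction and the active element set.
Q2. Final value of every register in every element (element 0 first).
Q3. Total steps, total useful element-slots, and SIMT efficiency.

step 0: s <- (element * (-9 // 4))   {0,1,2,3,4,5,6,7,8,9,10,11,12,13,14,15}
step 1: p <- (-5 - -3)               {0,1,2,3,4,5,6,7,8,9,10,11,12,13,14,15}
step 2: s <- 2                       {0,1,2,3,4,5,6,7,8,9,10,11,12,13,14,15}
step 3: eval (s < 5)                 {0,1,2,3,4,5,6,7,8,9,10,11,12,13,14,15}
step 4: q <- (min(-4, 0) + s)        {0,1,2,3,4,5,6,7,8,9,10,11,12,13,14,15}
step 5: s <- (s + 3)                 {0,1,2,3,4,5,6,7,8,9,10,11,12,13,14,15}
step 6: eval (s < 5)                 {0,1,2,3,4,5,6,7,8,9,10,11,12,13,14,15}
step 7: q <- ((-4 * p) - s)          {0,1,2,3,4,5,6,7,8,9,10,11,12,13,14,15}
step 8: p <- (min(4, p) * (6 - element)) {0,1,2,3,4,5,6,7,8,9,10,11,12,13,14,15}
step 9: eval (p < 4)                 {0,1,2,3,4,5,6,7,8,9,10,11,12,13,14,15}
step 10: s <- ((q % 4) + p)           {0,1,2,3,4,5,6,7}
step 11: p <- (element // -2)         {0,1,2,3,4,5,6,7}
step 12: s <- min(9, (9 + element))   {0,1,2,3,4,5,6,7}
step 13: q <- min((-1 - p), (1 % 3))  {8,9,10,11,12,13,14,15}

Answer: 14 steps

q: 3,3,3,3,3,3,3,3,-5,-7,-9,-11,-13,-15,-17,-19
p: 0,-1,-1,-2,-2,-3,-3,-4,4,6,8,10,12,14,16,18
s: 9,9,9,9,9,9,9,9,5,5,5,5,5,5,5,5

steps = 14; useful = 192; efficiency = 192/224 = 6/7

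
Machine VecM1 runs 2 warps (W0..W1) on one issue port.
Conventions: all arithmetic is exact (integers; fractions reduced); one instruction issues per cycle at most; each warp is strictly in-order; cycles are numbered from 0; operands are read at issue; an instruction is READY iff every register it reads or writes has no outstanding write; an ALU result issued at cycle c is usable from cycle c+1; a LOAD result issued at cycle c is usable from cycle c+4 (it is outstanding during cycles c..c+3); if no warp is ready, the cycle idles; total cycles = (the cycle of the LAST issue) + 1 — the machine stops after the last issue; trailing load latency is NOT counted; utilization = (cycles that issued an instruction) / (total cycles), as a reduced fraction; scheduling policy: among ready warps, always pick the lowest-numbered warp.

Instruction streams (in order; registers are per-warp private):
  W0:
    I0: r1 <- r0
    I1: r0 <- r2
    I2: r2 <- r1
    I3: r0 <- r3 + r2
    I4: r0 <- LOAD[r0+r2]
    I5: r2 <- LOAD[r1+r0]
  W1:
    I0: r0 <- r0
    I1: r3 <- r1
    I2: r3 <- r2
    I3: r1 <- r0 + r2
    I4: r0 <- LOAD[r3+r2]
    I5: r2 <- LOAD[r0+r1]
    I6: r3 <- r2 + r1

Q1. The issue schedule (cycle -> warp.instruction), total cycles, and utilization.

cycle 0: W0.I0
cycle 1: W0.I1
cycle 2: W0.I2
cycle 3: W0.I3
cycle 4: W0.I4
cycle 5: W1.I0
cycle 6: W1.I1
cycle 7: W1.I2
cycle 8: W0.I5
cycle 9: W1.I3
cycle 10: W1.I4
cycle 11: idle
cycle 12: idle
cycle 13: idle
cycle 14: W1.I5
cycle 15: idle
cycle 16: idle
cycle 17: idle
cycle 18: W1.I6

Answer: 19 cycles, utilization 13/19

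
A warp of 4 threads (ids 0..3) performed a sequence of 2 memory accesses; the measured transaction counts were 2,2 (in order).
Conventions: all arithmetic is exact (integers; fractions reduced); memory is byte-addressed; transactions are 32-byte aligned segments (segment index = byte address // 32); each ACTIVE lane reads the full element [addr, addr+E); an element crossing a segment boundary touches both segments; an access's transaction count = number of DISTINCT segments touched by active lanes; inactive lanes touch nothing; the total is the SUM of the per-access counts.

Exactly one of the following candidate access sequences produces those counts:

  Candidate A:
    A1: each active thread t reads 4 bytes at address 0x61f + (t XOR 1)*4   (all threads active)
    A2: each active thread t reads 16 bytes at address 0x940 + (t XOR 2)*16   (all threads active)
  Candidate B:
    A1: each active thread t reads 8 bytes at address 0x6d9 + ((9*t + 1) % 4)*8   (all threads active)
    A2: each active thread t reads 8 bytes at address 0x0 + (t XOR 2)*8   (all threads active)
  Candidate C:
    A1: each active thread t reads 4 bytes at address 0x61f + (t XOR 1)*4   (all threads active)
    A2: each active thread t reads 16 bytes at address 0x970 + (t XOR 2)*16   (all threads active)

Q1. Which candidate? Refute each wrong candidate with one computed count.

B: A2 gives 1 transaction, not 2
C: A2 gives 3 transactions, not 2
A: all counts match (2,2)

Answer: A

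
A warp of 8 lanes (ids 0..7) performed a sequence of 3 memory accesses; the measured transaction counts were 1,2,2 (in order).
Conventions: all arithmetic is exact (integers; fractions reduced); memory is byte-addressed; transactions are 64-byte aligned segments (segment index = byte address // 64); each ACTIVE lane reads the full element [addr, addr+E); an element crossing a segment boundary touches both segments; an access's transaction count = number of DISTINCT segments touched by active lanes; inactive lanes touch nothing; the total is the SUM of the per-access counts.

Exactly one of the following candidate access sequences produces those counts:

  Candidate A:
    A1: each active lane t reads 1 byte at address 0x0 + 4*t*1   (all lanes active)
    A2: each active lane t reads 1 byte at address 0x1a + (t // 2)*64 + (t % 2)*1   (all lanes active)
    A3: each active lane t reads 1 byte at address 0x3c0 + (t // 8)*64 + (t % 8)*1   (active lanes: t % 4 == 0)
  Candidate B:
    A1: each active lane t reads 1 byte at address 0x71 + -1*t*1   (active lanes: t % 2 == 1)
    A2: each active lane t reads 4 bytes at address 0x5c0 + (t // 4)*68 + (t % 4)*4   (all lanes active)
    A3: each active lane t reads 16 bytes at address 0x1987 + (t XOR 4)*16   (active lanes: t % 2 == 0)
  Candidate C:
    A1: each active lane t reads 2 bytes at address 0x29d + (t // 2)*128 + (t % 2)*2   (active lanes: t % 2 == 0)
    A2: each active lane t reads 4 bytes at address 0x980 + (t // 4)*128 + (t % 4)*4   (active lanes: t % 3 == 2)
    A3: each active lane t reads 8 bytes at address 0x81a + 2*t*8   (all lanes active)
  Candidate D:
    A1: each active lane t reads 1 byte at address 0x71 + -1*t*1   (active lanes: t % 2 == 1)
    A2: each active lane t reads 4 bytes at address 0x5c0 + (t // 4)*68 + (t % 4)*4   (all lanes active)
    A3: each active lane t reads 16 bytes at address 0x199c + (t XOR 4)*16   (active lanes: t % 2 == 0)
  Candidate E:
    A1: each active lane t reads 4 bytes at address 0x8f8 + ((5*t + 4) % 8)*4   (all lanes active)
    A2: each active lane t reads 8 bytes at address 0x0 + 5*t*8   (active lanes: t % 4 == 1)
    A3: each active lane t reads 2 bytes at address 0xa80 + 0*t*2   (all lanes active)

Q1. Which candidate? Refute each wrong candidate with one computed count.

A: A2 gives 4 transactions, not 2
C: A1 gives 4 transactions, not 1
D: A3 gives 3 transactions, not 2
E: A1 gives 2 transactions, not 1
B: all counts match (1,2,2)

Answer: B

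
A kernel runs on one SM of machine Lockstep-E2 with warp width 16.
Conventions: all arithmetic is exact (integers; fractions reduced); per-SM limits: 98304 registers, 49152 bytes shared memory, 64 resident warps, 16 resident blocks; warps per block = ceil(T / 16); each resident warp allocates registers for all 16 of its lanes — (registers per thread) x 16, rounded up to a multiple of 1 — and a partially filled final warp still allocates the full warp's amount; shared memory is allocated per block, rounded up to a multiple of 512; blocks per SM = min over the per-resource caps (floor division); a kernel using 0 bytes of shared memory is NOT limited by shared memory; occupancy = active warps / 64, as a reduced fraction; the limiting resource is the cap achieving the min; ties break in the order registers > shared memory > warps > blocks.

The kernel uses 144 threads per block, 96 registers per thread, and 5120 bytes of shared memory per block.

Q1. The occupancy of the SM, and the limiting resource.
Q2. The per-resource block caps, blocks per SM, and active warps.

Answer: occupancy 63/64, limited by registers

registers: 7 blocks
shared memory: 9 blocks
warps: 7 blocks
blocks: 16 blocks

Answer: 7 blocks, 63 active warps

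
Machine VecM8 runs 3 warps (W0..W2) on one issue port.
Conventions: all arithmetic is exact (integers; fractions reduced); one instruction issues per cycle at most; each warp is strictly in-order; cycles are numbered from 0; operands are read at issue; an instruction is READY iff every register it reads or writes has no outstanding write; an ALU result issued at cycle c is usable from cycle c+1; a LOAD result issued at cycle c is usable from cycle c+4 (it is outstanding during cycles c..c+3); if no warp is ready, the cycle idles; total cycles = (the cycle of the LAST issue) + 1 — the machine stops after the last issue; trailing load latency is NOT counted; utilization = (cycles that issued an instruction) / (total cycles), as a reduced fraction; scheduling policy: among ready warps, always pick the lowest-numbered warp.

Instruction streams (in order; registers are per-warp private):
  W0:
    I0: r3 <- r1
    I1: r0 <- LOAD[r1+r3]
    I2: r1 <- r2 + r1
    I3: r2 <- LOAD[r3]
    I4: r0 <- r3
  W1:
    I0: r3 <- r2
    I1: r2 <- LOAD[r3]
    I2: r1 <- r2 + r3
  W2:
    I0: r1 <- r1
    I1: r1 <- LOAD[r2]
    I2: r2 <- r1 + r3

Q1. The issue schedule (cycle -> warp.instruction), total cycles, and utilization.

cycle 0: W0.I0
cycle 1: W0.I1
cycle 2: W0.I2
cycle 3: W0.I3
cycle 4: W1.I0
cycle 5: W0.I4
cycle 6: W1.I1
cycle 7: W2.I0
cycle 8: W2.I1
cycle 9: idle
cycle 10: W1.I2
cycle 11: idle
cycle 12: W2.I2

Answer: 13 cycles, utilization 11/13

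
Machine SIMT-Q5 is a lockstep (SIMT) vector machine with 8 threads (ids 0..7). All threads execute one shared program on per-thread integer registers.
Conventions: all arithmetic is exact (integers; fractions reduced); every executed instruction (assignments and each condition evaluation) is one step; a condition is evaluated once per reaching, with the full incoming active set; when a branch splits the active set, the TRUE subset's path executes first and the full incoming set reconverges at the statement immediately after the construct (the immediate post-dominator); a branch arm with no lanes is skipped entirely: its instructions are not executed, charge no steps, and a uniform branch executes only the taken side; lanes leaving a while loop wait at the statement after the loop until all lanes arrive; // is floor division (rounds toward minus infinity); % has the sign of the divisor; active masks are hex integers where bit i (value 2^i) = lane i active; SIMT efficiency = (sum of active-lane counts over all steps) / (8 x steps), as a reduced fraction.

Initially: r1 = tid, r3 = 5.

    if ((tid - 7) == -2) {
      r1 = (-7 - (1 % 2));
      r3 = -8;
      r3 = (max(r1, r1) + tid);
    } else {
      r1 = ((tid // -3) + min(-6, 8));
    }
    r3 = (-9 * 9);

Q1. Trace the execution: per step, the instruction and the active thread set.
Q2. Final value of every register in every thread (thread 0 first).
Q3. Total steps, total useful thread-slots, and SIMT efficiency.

step 0: eval ((tid - 7) == -2)       0xff
step 1: r1 <- (-7 - (1 % 2))         0x20
step 2: r3 <- -8                     0x20
step 3: r3 <- (max(r1, r1) + tid)    0x20
step 4: r1 <- ((tid // -3) + min(-6, 8)) 0xdf
step 5: r3 <- (-9 * 9)               0xff

Answer: 6 steps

r1: -6,-7,-7,-7,-8,-8,-8,-9
r3: -81,-81,-81,-81,-81,-81,-81,-81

steps = 6; useful = 26; efficiency = 26/48 = 13/24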